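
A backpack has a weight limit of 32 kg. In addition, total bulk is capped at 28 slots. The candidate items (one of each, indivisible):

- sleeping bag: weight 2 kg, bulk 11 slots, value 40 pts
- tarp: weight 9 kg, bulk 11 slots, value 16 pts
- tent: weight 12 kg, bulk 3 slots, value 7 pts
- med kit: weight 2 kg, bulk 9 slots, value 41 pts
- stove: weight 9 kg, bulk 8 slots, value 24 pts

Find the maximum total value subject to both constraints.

Feasible sets respecting both limits:
- sleeping bag+med kit+stove: weight 13, bulk 28, value 105
- sleeping bag+tent+med kit: weight 16, bulk 23, value 88
- sleeping bag+med kit: weight 4, bulk 20, value 81
- tarp+med kit+stove: weight 20, bulk 28, value 81
Best: 105 pts.

105 pts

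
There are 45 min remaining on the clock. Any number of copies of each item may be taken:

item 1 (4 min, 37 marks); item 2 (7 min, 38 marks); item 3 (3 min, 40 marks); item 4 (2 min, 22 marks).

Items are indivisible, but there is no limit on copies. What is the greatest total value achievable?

600 marks

Best value-per-unit is item 3 at 40/3, and filling with it alone uses time 15×3=45. No mix of the others beats 15×40 = 600.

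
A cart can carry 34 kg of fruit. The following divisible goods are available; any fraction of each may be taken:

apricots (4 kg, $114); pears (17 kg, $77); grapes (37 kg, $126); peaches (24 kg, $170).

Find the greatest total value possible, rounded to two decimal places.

311.18

Take in order of value per unit:
- apricots (114/4 per unit): all 4 → value 114, running total 114.00
- peaches (170/24 per unit): all 24 → value 170, running total 284.00
- pears (77/17 per unit): 6 of 17 → value 6×77/17 = 27.1765, running total 311.18
Total 311.18.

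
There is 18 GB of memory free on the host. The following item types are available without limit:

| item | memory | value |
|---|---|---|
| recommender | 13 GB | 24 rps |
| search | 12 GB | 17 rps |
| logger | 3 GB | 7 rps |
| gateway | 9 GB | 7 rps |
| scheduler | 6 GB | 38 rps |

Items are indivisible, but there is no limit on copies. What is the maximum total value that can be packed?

Best value-per-unit is scheduler at 38/6, and filling with it alone uses memory 3×6=18. No mix of the others beats 3×38 = 114.

114 rps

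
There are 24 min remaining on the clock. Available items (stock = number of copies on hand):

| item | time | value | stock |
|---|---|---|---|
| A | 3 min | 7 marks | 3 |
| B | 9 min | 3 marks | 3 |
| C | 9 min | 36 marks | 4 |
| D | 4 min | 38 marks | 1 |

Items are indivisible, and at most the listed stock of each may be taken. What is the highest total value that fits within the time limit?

Top feasible selections:
- 2×C + 1×D: time 22, value 110
- 3×A + 1×C + 1×D: time 22, value 95
- 2×A + 1×C + 1×D: time 19, value 88
Best: 110 marks.

110 marks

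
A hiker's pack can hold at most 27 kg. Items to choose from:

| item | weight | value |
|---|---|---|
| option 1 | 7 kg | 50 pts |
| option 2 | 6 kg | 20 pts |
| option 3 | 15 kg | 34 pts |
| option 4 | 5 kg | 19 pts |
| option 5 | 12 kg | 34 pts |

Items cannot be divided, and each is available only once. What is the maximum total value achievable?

Check high-value combinations within 27 kg:
- option 1+option 2+option 5: weight 7+6+12=25, value 50+20+34=104
- option 1+option 4+option 5: weight 7+5+12=24, value 50+19+34=103
- option 1+option 3+option 4: weight 7+15+5=27, value 50+34+19=103
- option 1+option 2+option 4: weight 7+6+5=18, value 50+20+19=89
Best: 104 pts.

104 pts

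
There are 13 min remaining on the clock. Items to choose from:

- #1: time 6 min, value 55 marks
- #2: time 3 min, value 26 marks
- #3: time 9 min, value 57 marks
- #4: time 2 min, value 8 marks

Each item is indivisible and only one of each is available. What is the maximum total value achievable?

89 marks

Check high-value combinations within 13 min:
- #1+#2+#4: time 6+3+2=11, value 55+26+8=89
- #2+#3: time 3+9=12, value 26+57=83
- #1+#2: time 6+3=9, value 55+26=81
- #3+#4: time 9+2=11, value 57+8=65
Best: 89 marks.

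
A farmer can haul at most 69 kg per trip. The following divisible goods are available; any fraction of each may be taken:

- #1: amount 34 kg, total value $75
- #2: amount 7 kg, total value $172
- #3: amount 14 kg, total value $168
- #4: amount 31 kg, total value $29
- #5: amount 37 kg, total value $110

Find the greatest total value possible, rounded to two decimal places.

474.26

Take in order of value per unit:
- #2 (172/7 per unit): all 7 → value 172, running total 172.00
- #3 (168/14 per unit): all 14 → value 168, running total 340.00
- #5 (110/37 per unit): all 37 → value 110, running total 450.00
- #1 (75/34 per unit): 11 of 34 → value 11×75/34 = 24.2647, running total 474.26
Total 474.26.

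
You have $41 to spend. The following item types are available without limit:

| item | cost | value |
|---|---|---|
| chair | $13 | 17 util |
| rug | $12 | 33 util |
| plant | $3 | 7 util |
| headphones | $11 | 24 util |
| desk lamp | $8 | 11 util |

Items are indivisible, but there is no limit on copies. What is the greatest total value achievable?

Best value-per-unit is rug at 33/12; filling with it alone gives 3×33 = 99.
Optimal mix: 3×rug + 1×plant → cost 39, value 106.

106 util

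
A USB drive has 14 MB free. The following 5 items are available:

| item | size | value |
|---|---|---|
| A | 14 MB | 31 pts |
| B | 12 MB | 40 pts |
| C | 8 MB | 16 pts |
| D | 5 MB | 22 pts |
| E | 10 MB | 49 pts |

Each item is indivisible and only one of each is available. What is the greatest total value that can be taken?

This is a 0/1 knapsack; check combinations near the capacity.
- E: size 10, value 49
- B: size 12, value 40
- C+D: size 8+5=13, value 16+22=38
- A: size 14, value 31
- D: size 5, value 22
Best: 49 pts.

49 pts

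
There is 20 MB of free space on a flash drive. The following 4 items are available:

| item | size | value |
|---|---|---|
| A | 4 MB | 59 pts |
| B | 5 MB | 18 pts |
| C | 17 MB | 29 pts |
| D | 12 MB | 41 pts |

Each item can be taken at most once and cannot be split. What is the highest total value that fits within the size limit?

100 pts

Check high-value combinations within 20 MB:
- A+D: size 4+12=16, value 59+41=100
- A+B: size 4+5=9, value 59+18=77
- A: size 4, value 59
- B+D: size 5+12=17, value 18+41=59
- D: size 12, value 41
Best: 100 pts.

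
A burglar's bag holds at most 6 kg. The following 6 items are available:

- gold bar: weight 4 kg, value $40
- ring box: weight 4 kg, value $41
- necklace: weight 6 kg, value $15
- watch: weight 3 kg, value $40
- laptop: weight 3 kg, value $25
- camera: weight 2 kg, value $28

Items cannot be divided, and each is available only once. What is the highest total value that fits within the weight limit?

$69

Check high-value combinations within 6 kg:
- ring box+camera: weight 4+2=6, value 41+28=69
- watch+camera: weight 3+2=5, value 40+28=68
- gold bar+camera: weight 4+2=6, value 40+28=68
- watch+laptop: weight 3+3=6, value 40+25=65
Best: $69.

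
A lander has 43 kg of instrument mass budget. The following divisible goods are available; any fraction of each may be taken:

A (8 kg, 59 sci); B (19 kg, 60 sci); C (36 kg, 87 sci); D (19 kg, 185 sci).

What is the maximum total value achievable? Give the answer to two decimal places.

294.53

Take in order of value per unit:
- D (185/19 per unit): all 19 → value 185, running total 185.00
- A (59/8 per unit): all 8 → value 59, running total 244.00
- B (60/19 per unit): 16 of 19 → value 16×60/19 = 50.5263, running total 294.53
Total 294.53.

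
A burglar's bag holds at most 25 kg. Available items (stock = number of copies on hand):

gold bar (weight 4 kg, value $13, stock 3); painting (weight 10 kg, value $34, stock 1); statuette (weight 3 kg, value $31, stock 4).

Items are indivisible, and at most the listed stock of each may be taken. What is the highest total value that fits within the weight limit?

$163

Best selections within weight 25 and stock limits:
- 3×gold bar + 4×statuette: weight 24, value 163
- 1×painting + 4×statuette: weight 22, value 158
- 2×gold bar + 4×statuette: weight 20, value 150
- 1×gold bar + 1×painting + 3×statuette: weight 23, value 140
Best: $163.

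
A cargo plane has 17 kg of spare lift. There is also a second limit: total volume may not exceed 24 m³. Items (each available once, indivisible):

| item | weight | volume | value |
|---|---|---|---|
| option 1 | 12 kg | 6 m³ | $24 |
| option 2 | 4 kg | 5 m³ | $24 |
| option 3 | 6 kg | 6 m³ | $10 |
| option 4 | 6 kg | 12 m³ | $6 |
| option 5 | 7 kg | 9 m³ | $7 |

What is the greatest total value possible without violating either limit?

$48

Feasible sets respecting both limits:
- option 1+option 2: weight 16, volume 11, value 48
- option 2+option 3+option 5: weight 17, volume 20, value 41
- option 2+option 3+option 4: weight 16, volume 23, value 40
- option 2+option 3: weight 10, volume 11, value 34
Best: $48.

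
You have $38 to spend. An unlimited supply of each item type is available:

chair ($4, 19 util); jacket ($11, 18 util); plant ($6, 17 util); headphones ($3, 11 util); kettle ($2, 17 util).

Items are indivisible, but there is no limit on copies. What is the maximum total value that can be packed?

Best value-per-unit is kettle at 17/2, and filling with it alone uses cost 19×2=38. No mix of the others beats 19×17 = 323.

323 util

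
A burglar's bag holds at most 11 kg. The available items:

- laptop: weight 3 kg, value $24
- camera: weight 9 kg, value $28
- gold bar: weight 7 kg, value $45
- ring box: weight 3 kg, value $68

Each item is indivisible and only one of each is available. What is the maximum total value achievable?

This is a 0/1 knapsack; check combinations near the capacity.
- gold bar+ring box: weight 7+3=10, value 45+68=113
- laptop+ring box: weight 3+3=6, value 24+68=92
- laptop+gold bar: weight 3+7=10, value 24+45=69
- ring box: weight 3, value 68
- gold bar: weight 7, value 45
Best: $113.

$113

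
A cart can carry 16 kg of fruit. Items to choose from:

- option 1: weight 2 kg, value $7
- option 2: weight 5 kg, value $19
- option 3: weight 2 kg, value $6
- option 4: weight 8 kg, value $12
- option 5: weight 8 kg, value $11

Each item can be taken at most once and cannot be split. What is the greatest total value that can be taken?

$38

This is a 0/1 knapsack; check combinations near the capacity.
- option 1+option 2+option 4: weight 2+5+8=15, value 7+19+12=38
- option 2+option 3+option 4: weight 5+2+8=15, value 19+6+12=37
- option 1+option 2+option 5: weight 2+5+8=15, value 7+19+11=37
- option 2+option 3+option 5: weight 5+2+8=15, value 19+6+11=36
Best: $38.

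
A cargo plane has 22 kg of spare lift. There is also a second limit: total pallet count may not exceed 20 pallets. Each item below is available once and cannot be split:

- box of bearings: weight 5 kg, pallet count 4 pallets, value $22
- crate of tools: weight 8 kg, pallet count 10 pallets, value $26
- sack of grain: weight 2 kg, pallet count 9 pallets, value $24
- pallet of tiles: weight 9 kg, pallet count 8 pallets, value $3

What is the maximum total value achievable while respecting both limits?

$50

Feasible sets respecting both limits:
- crate of tools+sack of grain: weight 10, pallet count 19, value 50
- box of bearings+crate of tools: weight 13, pallet count 14, value 48
- box of bearings+sack of grain: weight 7, pallet count 13, value 46
Best: $50.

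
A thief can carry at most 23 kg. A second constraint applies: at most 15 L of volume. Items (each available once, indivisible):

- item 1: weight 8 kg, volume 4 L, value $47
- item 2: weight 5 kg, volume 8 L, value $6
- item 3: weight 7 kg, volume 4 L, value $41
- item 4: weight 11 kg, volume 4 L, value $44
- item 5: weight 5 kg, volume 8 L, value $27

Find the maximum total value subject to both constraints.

$91

Feasible sets respecting both limits:
- item 1+item 4: weight 19, volume 8, value 91
- item 1+item 3: weight 15, volume 8, value 88
- item 3+item 4: weight 18, volume 8, value 85
- item 1+item 5: weight 13, volume 12, value 74
Best: $91.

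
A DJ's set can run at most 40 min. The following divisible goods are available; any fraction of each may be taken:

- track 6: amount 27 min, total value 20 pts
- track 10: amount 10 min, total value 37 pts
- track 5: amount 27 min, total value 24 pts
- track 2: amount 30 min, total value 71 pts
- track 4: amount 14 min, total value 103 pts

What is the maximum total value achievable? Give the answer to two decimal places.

177.87

Take in order of value per unit:
- track 4 (103/14 per unit): all 14 → value 103, running total 103.00
- track 10 (37/10 per unit): all 10 → value 37, running total 140.00
- track 2 (71/30 per unit): 16 of 30 → value 16×71/30 = 37.8667, running total 177.87
Total 177.87.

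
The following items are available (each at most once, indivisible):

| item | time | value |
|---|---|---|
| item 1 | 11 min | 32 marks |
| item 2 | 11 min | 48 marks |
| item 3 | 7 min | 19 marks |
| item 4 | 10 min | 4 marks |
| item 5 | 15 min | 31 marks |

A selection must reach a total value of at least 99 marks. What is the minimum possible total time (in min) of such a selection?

Subsets with value ≥ 99, sorted by total time:
- item 1+item 2+item 3: time 29, value 99
- item 1+item 2+item 5: time 37, value 111
Minimum time: 29 min.

29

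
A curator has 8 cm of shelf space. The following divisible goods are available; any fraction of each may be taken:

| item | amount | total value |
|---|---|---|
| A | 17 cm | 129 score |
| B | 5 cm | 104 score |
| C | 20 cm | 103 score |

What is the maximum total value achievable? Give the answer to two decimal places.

Take in order of value per unit:
- B (104/5 per unit): all 5 → value 104, running total 104.00
- A (129/17 per unit): 3 of 17 → value 3×129/17 = 22.7647, running total 126.76
Total 126.76.

126.76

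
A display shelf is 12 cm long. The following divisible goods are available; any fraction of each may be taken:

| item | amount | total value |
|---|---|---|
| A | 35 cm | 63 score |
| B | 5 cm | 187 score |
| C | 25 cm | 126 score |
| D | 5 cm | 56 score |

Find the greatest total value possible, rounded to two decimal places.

Take in order of value per unit:
- B (187/5 per unit): all 5 → value 187, running total 187.00
- D (56/5 per unit): all 5 → value 56, running total 243.00
- C (126/25 per unit): 2 of 25 → value 2×126/25 = 10.0800, running total 253.08
Total 253.08.

253.08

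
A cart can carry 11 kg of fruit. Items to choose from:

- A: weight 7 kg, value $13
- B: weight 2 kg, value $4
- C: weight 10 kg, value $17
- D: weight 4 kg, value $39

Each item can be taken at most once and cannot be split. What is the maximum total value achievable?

$52

Check high-value combinations within 11 kg:
- A+D: weight 7+4=11, value 13+39=52
- B+D: weight 2+4=6, value 4+39=43
- D: weight 4, value 39
- A+B: weight 7+2=9, value 13+4=17
Best: $52.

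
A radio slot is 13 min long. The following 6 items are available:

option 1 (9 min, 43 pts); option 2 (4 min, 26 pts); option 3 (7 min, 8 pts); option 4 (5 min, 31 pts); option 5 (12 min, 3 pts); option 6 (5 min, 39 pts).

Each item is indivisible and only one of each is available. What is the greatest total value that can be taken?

70 pts

This is a 0/1 knapsack; check combinations near the capacity.
- option 4+option 6: duration 5+5=10, value 31+39=70
- option 1+option 2: duration 9+4=13, value 43+26=69
- option 2+option 6: duration 4+5=9, value 26+39=65
- option 2+option 4: duration 4+5=9, value 26+31=57
Best: 70 pts.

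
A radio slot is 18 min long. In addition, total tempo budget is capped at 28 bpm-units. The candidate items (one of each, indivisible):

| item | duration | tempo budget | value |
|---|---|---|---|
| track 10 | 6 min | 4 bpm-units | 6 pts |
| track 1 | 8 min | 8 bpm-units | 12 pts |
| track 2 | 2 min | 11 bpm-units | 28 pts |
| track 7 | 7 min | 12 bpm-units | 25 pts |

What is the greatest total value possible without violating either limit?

Feasible sets respecting both limits:
- track 10+track 2+track 7: duration 15, tempo budget 27, value 59
- track 2+track 7: duration 9, tempo budget 23, value 53
- track 10+track 1+track 2: duration 16, tempo budget 23, value 46
Best: 59 pts.

59 pts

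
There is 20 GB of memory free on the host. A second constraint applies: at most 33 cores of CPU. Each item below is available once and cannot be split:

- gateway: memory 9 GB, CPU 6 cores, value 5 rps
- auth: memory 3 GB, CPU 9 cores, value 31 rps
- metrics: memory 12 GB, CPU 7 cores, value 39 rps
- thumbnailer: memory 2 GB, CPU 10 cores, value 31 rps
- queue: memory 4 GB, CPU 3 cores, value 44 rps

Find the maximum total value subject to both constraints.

114 rps

Feasible sets respecting both limits:
- auth+metrics+queue: memory 19, CPU 19, value 114
- metrics+thumbnailer+queue: memory 18, CPU 20, value 114
- gateway+auth+thumbnailer+queue: memory 18, CPU 28, value 111
Best: 114 rps.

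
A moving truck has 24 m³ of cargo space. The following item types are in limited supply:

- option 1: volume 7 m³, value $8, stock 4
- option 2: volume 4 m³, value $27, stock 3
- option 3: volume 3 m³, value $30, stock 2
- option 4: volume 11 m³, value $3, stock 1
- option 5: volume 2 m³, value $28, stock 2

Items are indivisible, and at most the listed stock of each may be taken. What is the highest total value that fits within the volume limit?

$197

Top feasible selections:
- 3×option 2 + 2×option 3 + 2×option 5: volume 22, value 197
- 2×option 2 + 2×option 3 + 2×option 5: volume 18, value 170
Best: $197.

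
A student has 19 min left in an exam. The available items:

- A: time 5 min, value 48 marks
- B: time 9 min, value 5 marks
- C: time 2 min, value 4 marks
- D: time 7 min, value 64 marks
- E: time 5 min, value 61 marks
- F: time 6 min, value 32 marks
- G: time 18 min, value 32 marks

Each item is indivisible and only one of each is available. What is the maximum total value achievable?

Check high-value combinations within 19 min:
- A+C+D+E: time 5+2+7+5=19, value 48+4+64+61=177
- A+D+E: time 5+7+5=17, value 48+64+61=173
- D+E+F: time 7+5+6=18, value 64+61+32=157
- A+C+E+F: time 5+2+5+6=18, value 48+4+61+32=145
Best: 177 marks.

177 marks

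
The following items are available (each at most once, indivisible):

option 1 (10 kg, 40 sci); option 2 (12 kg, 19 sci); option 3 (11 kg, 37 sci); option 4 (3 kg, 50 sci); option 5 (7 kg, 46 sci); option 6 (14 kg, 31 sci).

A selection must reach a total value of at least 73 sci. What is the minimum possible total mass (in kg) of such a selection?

10

Subsets with value ≥ 73, sorted by total mass:
- option 4+option 5: mass 10, value 96
- option 1+option 4: mass 13, value 90
- option 3+option 4: mass 14, value 87
Minimum mass: 10 kg.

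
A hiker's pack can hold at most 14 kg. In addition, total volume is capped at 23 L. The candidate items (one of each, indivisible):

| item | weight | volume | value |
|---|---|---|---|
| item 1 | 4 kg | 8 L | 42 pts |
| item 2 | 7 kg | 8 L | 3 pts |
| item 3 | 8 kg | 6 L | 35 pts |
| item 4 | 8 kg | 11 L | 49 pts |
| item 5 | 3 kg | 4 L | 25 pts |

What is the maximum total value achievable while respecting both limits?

91 pts

Feasible sets respecting both limits:
- item 1+item 4: weight 12, volume 19, value 91
- item 1+item 3: weight 12, volume 14, value 77
- item 4+item 5: weight 11, volume 15, value 74
- item 1+item 2+item 5: weight 14, volume 20, value 70
Best: 91 pts.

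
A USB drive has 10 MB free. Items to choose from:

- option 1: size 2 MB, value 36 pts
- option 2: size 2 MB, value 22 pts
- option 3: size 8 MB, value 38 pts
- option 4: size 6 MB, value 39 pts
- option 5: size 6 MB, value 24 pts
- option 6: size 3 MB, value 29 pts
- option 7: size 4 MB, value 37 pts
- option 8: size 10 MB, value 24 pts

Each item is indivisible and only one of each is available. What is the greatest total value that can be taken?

102 pts

This is a 0/1 knapsack; check combinations near the capacity.
- option 1+option 6+option 7: size 2+3+4=9, value 36+29+37=102
- option 1+option 2+option 4: size 2+2+6=10, value 36+22+39=97
- option 1+option 2+option 7: size 2+2+4=8, value 36+22+37=95
- option 2+option 6+option 7: size 2+3+4=9, value 22+29+37=88
- option 1+option 2+option 6: size 2+2+3=7, value 36+22+29=87
Best: 102 pts.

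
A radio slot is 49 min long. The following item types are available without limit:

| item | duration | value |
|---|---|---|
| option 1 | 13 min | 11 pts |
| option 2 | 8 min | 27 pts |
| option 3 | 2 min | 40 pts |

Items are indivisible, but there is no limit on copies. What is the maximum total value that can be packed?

960 pts

Best value-per-unit is option 3 at 40/2, and filling with it alone uses duration 24×2=48. No mix of the others beats 24×40 = 960.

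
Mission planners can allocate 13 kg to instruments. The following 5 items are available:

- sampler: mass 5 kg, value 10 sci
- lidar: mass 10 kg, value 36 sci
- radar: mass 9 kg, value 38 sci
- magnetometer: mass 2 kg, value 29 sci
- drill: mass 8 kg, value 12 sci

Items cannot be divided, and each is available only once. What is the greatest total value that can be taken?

Check high-value combinations within 13 kg:
- radar+magnetometer: mass 9+2=11, value 38+29=67
- lidar+magnetometer: mass 10+2=12, value 36+29=65
- magnetometer+drill: mass 2+8=10, value 29+12=41
- sampler+magnetometer: mass 5+2=7, value 10+29=39
Best: 67 sci.

67 sci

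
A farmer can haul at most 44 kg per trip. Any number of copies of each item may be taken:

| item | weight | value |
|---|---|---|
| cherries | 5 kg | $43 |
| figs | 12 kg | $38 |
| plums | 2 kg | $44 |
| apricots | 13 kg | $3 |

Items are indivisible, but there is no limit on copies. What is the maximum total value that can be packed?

$968

Best value-per-unit is plums at 44/2, and filling with it alone uses weight 22×2=44. No mix of the others beats 22×44 = 968.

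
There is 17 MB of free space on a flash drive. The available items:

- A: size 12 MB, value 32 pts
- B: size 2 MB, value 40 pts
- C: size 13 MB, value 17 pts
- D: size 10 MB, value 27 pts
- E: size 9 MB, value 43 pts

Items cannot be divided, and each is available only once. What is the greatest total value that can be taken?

Check high-value combinations within 17 MB:
- B+E: size 2+9=11, value 40+43=83
- A+B: size 12+2=14, value 32+40=72
- B+D: size 2+10=12, value 40+27=67
Best: 83 pts.

83 pts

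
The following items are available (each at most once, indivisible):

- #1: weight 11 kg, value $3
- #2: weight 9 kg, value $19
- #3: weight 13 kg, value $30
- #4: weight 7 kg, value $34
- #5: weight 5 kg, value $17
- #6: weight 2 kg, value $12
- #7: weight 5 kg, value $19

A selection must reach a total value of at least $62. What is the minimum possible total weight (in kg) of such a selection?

Subsets with value ≥ 62, sorted by total weight:
- #4+#6+#7: weight 14, value 65
- #4+#5+#6: weight 14, value 63
Minimum weight: 14 kg.

14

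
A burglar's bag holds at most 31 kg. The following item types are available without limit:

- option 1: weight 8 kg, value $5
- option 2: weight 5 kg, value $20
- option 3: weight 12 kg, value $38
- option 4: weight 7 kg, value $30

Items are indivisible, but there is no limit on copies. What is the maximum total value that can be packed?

$130

Best value-per-unit is option 4 at 30/7; filling with it alone gives 4×30 = 120.
Optimal mix: 2×option 2 + 3×option 4 → weight 31, value 130.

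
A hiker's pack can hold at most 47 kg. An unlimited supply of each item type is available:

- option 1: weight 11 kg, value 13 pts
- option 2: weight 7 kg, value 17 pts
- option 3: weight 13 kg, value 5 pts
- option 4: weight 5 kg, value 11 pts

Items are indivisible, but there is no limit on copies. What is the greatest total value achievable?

Best value-per-unit is option 2 at 17/7; filling with it alone gives 6×17 = 102.
Optimal mix: 6×option 2 + 1×option 4 → weight 47, value 113.

113 pts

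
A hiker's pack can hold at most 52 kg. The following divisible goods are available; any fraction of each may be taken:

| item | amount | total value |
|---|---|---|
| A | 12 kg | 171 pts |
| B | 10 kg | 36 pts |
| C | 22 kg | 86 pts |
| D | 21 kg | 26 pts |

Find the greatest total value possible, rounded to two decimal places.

302.90

Take in order of value per unit:
- A (171/12 per unit): all 12 → value 171, running total 171.00
- C (86/22 per unit): all 22 → value 86, running total 257.00
- B (36/10 per unit): all 10 → value 36, running total 293.00
- D (26/21 per unit): 8 of 21 → value 8×26/21 = 9.9048, running total 302.90
Total 302.90.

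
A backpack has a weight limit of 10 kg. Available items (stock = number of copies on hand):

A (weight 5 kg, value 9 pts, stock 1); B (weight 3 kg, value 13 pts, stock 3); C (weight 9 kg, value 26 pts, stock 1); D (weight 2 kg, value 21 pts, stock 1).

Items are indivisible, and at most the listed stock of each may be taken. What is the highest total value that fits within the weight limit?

Best selections within weight 10 and stock limits:
- 2×B + 1×D: weight 8, value 47
- 1×A + 1×B + 1×D: weight 10, value 43
- 3×B: weight 9, value 39
- 1×B + 1×D: weight 5, value 34
Best: 47 pts.

47 pts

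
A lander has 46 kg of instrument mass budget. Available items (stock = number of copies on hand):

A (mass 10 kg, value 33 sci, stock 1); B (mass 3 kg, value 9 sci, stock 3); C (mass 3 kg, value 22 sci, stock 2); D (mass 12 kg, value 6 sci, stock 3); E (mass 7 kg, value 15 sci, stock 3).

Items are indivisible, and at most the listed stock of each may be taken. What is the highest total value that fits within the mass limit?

Best selections within mass 46 and stock limits:
- 1×A + 3×B + 2×C + 3×E: mass 46, value 149
- 1×A + 2×B + 2×C + 3×E: mass 43, value 140
- 1×A + 3×B + 2×C + 2×E: mass 39, value 134
- 1×A + 1×B + 2×C + 3×E: mass 40, value 131
Best: 149 sci.

149 sci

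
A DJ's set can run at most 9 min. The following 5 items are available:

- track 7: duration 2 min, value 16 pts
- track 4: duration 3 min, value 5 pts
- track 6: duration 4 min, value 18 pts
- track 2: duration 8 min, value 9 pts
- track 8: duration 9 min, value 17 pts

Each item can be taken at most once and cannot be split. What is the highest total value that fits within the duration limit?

Check high-value combinations within 9 min:
- track 7+track 4+track 6: duration 2+3+4=9, value 16+5+18=39
- track 7+track 6: duration 2+4=6, value 16+18=34
- track 4+track 6: duration 3+4=7, value 5+18=23
- track 7+track 4: duration 2+3=5, value 16+5=21
- track 6: duration 4, value 18
Best: 39 pts.

39 pts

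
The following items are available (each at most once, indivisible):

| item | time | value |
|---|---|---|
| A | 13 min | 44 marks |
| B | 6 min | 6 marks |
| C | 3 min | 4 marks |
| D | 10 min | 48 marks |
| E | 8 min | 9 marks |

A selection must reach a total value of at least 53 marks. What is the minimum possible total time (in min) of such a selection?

Subsets with value ≥ 53, sorted by total time:
- B+D: time 16, value 54
- D+E: time 18, value 57
- B+C+D: time 19, value 58
Minimum time: 16 min.

16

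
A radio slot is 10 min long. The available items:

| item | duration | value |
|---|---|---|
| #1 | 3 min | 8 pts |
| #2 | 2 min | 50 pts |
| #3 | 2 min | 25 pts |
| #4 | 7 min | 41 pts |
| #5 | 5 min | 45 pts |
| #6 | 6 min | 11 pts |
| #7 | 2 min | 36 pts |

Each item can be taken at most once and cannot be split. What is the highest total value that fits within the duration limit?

131 pts

Check high-value combinations within 10 min:
- #2+#5+#7: duration 2+5+2=9, value 50+45+36=131
- #2+#3+#5: duration 2+2+5=9, value 50+25+45=120
- #1+#2+#3+#7: duration 3+2+2+2=9, value 8+50+25+36=119
Best: 131 pts.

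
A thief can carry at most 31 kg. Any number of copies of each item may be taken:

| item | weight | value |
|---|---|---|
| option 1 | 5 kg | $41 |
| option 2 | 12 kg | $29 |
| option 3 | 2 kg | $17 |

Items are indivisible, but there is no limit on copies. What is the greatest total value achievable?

$262

Best value-per-unit is option 3 at 17/2; filling with it alone gives 15×17 = 255.
Optimal mix: 1×option 1 + 13×option 3 → weight 31, value 262.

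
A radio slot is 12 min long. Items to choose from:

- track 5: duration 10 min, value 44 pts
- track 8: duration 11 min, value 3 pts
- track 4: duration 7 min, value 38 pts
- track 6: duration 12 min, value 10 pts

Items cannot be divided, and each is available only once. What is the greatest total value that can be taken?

This is a 0/1 knapsack; check combinations near the capacity.
- track 5: duration 10, value 44
- track 4: duration 7, value 38
- track 6: duration 12, value 10
- track 8: duration 11, value 3
Best: 44 pts.

44 pts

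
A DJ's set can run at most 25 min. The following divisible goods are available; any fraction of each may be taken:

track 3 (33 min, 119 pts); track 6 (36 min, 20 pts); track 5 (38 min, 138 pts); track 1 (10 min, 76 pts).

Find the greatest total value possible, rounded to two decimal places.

Take in order of value per unit:
- track 1 (76/10 per unit): all 10 → value 76, running total 76.00
- track 5 (138/38 per unit): 15 of 38 → value 15×138/38 = 54.4737, running total 130.47
Total 130.47.

130.47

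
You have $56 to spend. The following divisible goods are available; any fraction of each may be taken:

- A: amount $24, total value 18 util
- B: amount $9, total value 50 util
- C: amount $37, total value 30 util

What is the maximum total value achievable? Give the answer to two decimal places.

87.50

Take in order of value per unit:
- B (50/9 per unit): all 9 → value 50, running total 50.00
- C (30/37 per unit): all 37 → value 30, running total 80.00
- A (18/24 per unit): 10 of 24 → value 10×18/24 = 7.5000, running total 87.50
Total 87.50.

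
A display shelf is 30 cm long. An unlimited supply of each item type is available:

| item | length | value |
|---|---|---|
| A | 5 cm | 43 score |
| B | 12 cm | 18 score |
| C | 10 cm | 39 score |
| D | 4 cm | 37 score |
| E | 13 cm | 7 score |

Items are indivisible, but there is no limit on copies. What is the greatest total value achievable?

271 score

Best value-per-unit is D at 37/4; filling with it alone gives 7×37 = 259.
Optimal mix: 2×A + 5×D → length 30, value 271.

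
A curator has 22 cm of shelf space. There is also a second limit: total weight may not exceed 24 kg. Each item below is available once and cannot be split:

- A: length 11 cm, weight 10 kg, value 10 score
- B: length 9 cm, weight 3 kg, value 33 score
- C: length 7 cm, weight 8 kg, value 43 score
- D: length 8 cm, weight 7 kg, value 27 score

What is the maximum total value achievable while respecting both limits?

Feasible sets respecting both limits:
- B+C: length 16, weight 11, value 76
- C+D: length 15, weight 15, value 70
- B+D: length 17, weight 10, value 60
- A+C: length 18, weight 18, value 53
Best: 76 score.

76 score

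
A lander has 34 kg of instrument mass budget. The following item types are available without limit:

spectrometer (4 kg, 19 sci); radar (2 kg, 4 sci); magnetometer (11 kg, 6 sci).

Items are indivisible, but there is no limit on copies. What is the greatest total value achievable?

156 sci

Best value-per-unit is spectrometer at 19/4; filling with it alone gives 8×19 = 152.
Optimal mix: 8×spectrometer + 1×radar → mass 34, value 156.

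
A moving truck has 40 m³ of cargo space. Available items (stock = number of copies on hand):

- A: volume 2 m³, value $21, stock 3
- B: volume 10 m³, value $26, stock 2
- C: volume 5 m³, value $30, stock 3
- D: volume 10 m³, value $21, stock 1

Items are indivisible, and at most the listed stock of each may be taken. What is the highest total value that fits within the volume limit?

Top feasible selections:
- 2×A + 2×B + 3×C: volume 39, value 184
- 3×A + 1×B + 3×C: volume 31, value 179
Best: $184.

$184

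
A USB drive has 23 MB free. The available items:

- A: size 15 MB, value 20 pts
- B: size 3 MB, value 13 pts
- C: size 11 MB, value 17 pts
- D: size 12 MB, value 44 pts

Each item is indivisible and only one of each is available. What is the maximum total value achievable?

61 pts

Check high-value combinations within 23 MB:
- C+D: size 11+12=23, value 17+44=61
- B+D: size 3+12=15, value 13+44=57
- D: size 12, value 44
Best: 61 pts.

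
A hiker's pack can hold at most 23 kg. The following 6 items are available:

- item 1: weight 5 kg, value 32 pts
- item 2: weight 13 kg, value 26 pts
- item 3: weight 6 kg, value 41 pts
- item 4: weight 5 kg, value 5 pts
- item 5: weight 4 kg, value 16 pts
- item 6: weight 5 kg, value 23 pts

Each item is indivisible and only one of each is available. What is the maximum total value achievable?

112 pts

This is a 0/1 knapsack; check combinations near the capacity.
- item 1+item 3+item 5+item 6: weight 5+6+4+5=20, value 32+41+16+23=112
- item 1+item 3+item 4+item 6: weight 5+6+5+5=21, value 32+41+5+23=101
- item 1+item 3+item 6: weight 5+6+5=16, value 32+41+23=96
- item 1+item 3+item 4+item 5: weight 5+6+5+4=20, value 32+41+5+16=94
Best: 112 pts.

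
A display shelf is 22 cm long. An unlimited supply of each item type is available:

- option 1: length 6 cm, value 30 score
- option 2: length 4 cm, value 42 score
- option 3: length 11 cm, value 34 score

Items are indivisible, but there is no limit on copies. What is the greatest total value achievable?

210 score

Best value-per-unit is option 2 at 42/4, and filling with it alone uses length 5×4=20. No mix of the others beats 5×42 = 210.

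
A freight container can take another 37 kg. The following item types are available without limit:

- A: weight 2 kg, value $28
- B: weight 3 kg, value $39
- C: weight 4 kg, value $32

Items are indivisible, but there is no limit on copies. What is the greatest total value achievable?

$515

Best value-per-unit is A at 28/2; filling with it alone gives 18×28 = 504.
Optimal mix: 17×A + 1×B → weight 37, value 515.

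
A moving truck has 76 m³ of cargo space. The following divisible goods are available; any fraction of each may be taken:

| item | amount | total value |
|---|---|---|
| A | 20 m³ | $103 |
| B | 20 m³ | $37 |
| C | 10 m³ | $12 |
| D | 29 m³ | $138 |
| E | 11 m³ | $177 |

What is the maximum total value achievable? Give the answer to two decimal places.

Take in order of value per unit:
- E (177/11 per unit): all 11 → value 177, running total 177.00
- A (103/20 per unit): all 20 → value 103, running total 280.00
- D (138/29 per unit): all 29 → value 138, running total 418.00
- B (37/20 per unit): 16 of 20 → value 16×37/20 = 29.6000, running total 447.60
Total 447.60.

447.60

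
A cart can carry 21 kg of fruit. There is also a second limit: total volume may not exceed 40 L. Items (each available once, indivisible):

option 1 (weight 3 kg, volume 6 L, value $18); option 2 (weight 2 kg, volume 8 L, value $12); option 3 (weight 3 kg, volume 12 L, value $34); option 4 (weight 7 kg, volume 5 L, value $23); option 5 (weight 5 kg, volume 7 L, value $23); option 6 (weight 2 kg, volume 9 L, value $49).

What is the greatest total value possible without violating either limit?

$147

Feasible sets respecting both limits:
- option 1+option 3+option 4+option 5+option 6: weight 20, volume 39, value 147
- option 1+option 2+option 3+option 4+option 6: weight 17, volume 40, value 136
- option 3+option 4+option 5+option 6: weight 17, volume 33, value 129
Best: $147.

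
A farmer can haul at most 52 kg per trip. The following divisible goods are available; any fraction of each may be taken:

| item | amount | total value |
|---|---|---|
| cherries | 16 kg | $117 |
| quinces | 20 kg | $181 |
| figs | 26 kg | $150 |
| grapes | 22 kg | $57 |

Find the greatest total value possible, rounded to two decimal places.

Take in order of value per unit:
- quinces (181/20 per unit): all 20 → value 181, running total 181.00
- cherries (117/16 per unit): all 16 → value 117, running total 298.00
- figs (150/26 per unit): 16 of 26 → value 16×150/26 = 92.3077, running total 390.31
Total 390.31.

390.31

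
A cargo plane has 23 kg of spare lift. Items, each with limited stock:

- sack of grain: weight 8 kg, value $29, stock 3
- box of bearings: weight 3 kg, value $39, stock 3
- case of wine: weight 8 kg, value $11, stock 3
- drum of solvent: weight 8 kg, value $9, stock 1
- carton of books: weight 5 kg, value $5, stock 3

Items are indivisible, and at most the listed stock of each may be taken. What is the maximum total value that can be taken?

Top feasible selections:
- 1×sack of grain + 3×box of bearings + 1×carton of books: weight 22, value 151
- 1×sack of grain + 3×box of bearings: weight 17, value 146
Best: $151.

$151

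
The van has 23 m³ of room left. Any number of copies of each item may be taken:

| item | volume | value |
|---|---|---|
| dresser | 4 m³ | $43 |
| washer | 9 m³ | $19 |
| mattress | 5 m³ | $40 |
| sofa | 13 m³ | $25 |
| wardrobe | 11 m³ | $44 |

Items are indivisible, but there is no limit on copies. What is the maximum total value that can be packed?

Best value-per-unit is dresser at 43/4, and filling with it alone uses volume 5×4=20. No mix of the others beats 5×43 = 215.

$215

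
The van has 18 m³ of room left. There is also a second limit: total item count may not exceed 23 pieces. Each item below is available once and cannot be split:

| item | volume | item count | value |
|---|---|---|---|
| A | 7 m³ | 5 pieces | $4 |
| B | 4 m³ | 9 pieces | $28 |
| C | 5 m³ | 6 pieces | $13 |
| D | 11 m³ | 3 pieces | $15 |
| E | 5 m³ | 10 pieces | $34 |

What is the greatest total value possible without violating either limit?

Feasible sets respecting both limits:
- B+E: volume 9, item count 19, value 62
- A+C+E: volume 17, item count 21, value 51
- D+E: volume 16, item count 13, value 49
Best: $62.

$62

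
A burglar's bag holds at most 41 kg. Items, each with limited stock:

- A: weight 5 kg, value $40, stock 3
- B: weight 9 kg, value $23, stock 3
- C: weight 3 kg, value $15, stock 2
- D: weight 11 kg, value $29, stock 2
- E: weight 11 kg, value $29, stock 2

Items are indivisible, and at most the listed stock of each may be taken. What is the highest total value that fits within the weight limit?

$202

Top feasible selections:
- 3×A + 1×B + 2×C + 1×E: weight 41, value 202
- 3×A + 1×B + 2×C + 1×D: weight 41, value 202
- 3×A + 2×B + 2×C: weight 39, value 196
Best: $202.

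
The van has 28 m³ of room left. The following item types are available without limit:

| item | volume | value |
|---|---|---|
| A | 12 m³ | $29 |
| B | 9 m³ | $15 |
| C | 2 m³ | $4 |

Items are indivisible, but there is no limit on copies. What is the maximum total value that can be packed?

Best value-per-unit is A at 29/12; filling with it alone gives 2×29 = 58.
Optimal mix: 2×A + 2×C → volume 28, value 66.

$66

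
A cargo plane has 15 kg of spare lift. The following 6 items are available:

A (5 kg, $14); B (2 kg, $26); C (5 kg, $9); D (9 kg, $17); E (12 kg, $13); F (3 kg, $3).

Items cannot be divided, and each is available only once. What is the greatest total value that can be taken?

$52

Check high-value combinations within 15 kg:
- A+B+C+F: weight 5+2+5+3=15, value 14+26+9+3=52
- A+B+C: weight 5+2+5=12, value 14+26+9=49
- B+D+F: weight 2+9+3=14, value 26+17+3=46
Best: $52.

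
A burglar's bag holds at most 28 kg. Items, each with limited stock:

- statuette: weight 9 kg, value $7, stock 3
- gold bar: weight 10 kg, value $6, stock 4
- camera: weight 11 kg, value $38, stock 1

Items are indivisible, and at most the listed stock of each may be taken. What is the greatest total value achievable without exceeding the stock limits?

Top feasible selections:
- 1×statuette + 1×camera: weight 20, value 45
- 1×gold bar + 1×camera: weight 21, value 44
- 1×camera: weight 11, value 38
Best: $45.

$45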